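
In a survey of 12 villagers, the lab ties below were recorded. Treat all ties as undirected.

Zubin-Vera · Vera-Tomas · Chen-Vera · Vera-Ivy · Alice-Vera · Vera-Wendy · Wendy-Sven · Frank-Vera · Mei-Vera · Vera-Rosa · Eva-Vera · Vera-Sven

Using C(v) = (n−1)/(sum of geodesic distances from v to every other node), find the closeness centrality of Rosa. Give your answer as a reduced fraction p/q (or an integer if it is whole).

Distances from Rosa: Alice:2, Chen:2, Eva:2, Frank:2, Ivy:2, Mei:2, Sven:2, Tomas:2, Vera:1, Wendy:2, Zubin:2. Sum = 21.
n = 12, so closeness = 11/21.

11/21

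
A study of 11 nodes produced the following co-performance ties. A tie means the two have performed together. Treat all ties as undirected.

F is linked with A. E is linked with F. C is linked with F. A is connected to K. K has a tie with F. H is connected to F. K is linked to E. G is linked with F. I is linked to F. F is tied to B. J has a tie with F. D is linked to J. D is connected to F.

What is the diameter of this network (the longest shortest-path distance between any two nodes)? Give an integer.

2

Eccentricity of each node (its greatest distance to any other): A:2, B:2, C:2, D:2, E:2, F:1, G:2, H:2, I:2, J:2, K:2.
The maximum eccentricity is 2, realized for instance by the pair C–E via C – F – E. So the diameter is 2.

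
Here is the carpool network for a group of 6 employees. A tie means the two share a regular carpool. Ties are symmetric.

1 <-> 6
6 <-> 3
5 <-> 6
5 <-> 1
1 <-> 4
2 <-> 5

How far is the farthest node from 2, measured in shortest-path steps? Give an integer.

Distances from 2: 1:2, 3:3, 4:3, 5:1, 6:2.
The largest is 3 (to 4 and 3), so the eccentricity of 2 is 3.

3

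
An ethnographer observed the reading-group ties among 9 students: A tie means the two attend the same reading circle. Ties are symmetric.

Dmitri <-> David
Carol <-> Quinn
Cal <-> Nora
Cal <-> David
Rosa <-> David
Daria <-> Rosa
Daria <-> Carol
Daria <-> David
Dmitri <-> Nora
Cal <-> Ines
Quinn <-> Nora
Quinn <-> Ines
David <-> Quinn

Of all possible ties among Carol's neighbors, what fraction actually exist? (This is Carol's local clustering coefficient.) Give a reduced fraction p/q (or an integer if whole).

Carol's neighbors: Daria and Quinn (k = 2).
Possible neighbor pairs: C(2,2) = 1. Edges among them: none → e = 0.
Clustering(Carol) = 0/1.

0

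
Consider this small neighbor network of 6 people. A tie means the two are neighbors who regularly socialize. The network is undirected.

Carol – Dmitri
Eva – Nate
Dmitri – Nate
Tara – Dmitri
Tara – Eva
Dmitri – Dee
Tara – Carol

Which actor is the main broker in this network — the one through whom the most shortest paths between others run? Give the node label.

Dmitri

Unnormalized betweenness of each node: Carol:0, Dee:0, Dmitri:11/2, Eva:1/2, Nate:1, Tara:2.
Dmitri has the largest value, 11/2, making it the main broker — the node through which the most shortest paths run.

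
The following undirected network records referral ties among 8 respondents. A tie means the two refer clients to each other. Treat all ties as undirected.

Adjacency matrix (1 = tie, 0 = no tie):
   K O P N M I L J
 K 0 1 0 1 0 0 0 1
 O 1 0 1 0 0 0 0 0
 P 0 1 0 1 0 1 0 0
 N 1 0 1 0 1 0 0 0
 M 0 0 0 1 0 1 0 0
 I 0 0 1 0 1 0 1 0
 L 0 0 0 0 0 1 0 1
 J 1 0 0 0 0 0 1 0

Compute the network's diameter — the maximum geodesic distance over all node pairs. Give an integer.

Eccentricity of each node (its greatest distance to any other): I:3, J:3, K:3, L:3, M:3, N:3, O:3, P:3.
The maximum eccentricity is 3, realized for instance by the pair K–I via K – O – P – I. So the diameter is 3.

3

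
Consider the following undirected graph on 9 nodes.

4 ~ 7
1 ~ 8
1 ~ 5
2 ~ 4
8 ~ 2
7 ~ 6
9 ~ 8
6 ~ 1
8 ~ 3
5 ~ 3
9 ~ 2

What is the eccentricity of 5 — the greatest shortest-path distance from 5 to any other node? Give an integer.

4

Distances from 5: 1:1, 2:3, 3:1, 4:4, 6:2, 7:3, 8:2, 9:3.
The largest is 4 (to 4), so the eccentricity of 5 is 4.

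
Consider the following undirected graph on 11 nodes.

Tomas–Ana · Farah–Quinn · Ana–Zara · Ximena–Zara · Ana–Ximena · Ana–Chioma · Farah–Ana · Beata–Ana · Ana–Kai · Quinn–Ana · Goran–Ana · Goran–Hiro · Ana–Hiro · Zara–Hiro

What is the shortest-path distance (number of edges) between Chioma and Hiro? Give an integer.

One shortest route is Chioma – Ana – Hiro, which uses 2 edges, and Chioma and Hiro are not directly tied, so nothing shorter exists. So d(Chioma,Hiro) = 2.

2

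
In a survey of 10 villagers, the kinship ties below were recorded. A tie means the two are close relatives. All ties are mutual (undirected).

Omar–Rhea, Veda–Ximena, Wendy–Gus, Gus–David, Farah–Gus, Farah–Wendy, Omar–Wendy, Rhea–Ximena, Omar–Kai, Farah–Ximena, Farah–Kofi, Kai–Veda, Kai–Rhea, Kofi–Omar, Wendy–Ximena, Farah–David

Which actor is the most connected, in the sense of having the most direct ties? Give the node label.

Farah

Degrees — David:2, Farah:5, Gus:3, Kai:3, Kofi:2, Omar:4, Rhea:3, Veda:2, Wendy:4, Ximena:4.
The maximum is 5, attained only by Farah.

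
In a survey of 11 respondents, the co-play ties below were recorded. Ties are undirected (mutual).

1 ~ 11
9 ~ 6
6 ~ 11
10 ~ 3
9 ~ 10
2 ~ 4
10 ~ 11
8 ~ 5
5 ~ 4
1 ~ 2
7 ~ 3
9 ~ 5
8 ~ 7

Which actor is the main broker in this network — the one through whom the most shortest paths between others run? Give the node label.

Unnormalized betweenness of each node: 1:5, 2:4, 3:5, 4:6, 5:14, 6:11/6, 7:17/6, 8:29/6, 9:59/6, 10:34/3, 11:28/3.
5 has the largest value, 14, making it the main broker — the node through which the most shortest paths run.

5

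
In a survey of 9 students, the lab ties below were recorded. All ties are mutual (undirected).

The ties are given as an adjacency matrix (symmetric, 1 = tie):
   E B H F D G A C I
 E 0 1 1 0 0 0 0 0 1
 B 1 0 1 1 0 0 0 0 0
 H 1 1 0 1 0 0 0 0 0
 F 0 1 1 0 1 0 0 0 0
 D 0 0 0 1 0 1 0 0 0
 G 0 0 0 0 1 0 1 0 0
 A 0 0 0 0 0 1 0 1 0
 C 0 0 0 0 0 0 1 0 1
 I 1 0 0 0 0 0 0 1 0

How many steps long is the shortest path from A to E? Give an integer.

One shortest route is A – C – I – E, which uses 3 edges, and at distance 2 from A we only reach {D, I}, which does not include E. So d(A,E) = 3.

3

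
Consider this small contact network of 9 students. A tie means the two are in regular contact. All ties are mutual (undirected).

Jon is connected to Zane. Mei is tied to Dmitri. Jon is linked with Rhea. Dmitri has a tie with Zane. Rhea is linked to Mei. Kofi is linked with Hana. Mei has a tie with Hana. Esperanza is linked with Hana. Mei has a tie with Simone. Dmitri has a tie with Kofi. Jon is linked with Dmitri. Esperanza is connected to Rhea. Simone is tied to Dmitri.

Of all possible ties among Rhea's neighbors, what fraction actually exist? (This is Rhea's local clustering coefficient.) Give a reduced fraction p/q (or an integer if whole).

Rhea's neighbors: Esperanza, Jon, and Mei (k = 3).
Possible neighbor pairs: C(3,2) = 3. Edges among them: none → e = 0.
Clustering(Rhea) = 0/3 = 0.

0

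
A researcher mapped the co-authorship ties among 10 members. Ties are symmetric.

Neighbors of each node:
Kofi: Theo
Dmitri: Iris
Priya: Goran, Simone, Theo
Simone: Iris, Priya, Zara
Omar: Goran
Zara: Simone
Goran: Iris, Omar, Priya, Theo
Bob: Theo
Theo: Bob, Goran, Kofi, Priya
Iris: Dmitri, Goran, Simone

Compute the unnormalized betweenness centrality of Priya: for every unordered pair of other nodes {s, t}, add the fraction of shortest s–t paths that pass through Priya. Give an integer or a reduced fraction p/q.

8

Pairs whose geodesics pass through Priya — Kofi–Zara: 1; Kofi–Simone: 1; Goran–Zara: 1/2; Goran–Simone: 1/2; Omar–Zara: 1/2; Omar–Simone: 1/2; Bob–Zara: 1; Bob–Simone: 1; Zara–Theo: 1; Theo–Simone: 1.
All other pairs contribute 0.
Summing the contributions gives betweenness(Priya) = 8.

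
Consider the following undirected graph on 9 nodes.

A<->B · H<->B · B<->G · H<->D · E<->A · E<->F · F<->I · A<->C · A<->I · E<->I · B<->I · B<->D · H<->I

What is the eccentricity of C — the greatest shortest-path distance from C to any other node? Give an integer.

3

Distances from C: A:1, B:2, D:3, E:2, F:3, G:3, H:3, I:2.
The largest is 3 (to G, D, H, and F), so the eccentricity of C is 3.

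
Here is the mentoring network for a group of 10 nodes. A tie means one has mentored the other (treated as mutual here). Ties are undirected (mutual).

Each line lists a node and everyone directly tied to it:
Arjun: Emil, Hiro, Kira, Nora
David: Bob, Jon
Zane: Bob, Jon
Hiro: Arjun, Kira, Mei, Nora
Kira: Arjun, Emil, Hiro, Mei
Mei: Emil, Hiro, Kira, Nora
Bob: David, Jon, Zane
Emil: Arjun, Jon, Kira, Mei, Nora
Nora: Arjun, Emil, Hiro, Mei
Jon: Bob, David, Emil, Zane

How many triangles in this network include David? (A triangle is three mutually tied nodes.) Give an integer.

David's neighbors: Bob and Jon.
Neighbor pairs that are themselves tied: David–Bob–Jon. Each forms one triangle with David, for 1 in total.

1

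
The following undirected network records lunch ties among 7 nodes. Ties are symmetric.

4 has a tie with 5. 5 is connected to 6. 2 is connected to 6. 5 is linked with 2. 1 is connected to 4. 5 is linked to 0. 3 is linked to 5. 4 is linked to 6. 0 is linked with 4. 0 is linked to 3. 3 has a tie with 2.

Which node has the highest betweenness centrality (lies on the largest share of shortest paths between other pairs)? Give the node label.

Unnormalized betweenness of each node: 0:1, 1:0, 2:1/2, 3:1/2, 4:11/2, 5:7/2, 6:1.
4 has the largest value, 11/2, making it the main broker — the node through which the most shortest paths run.

4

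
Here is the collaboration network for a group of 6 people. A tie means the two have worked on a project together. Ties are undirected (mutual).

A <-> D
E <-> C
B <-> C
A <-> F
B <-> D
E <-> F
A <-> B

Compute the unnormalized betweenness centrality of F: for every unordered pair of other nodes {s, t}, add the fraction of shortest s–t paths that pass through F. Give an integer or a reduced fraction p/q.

3/2

Pairs whose geodesics pass through F — E–D: 1/2; E–A: 1.
All other pairs contribute 0.
Summing the contributions gives betweenness(F) = 3/2.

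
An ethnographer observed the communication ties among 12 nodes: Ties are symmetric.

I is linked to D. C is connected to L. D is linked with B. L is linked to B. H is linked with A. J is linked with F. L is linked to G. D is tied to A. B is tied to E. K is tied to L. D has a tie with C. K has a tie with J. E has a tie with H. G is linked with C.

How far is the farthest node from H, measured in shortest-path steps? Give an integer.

Distances from H: A:1, B:2, C:3, D:2, E:1, F:6, G:4, I:3, J:5, K:4, L:3.
The largest is 6 (to F), so the eccentricity of H is 6.

6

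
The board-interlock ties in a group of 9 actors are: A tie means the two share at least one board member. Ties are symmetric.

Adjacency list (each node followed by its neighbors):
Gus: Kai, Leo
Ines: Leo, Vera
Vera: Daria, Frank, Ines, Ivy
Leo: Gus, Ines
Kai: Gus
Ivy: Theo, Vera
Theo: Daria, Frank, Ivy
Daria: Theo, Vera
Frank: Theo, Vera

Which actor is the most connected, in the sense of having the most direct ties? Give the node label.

Vera

Degrees — Daria:2, Frank:2, Gus:2, Ines:2, Ivy:2, Kai:1, Leo:2, Theo:3, Vera:4.
The maximum is 4, attained only by Vera.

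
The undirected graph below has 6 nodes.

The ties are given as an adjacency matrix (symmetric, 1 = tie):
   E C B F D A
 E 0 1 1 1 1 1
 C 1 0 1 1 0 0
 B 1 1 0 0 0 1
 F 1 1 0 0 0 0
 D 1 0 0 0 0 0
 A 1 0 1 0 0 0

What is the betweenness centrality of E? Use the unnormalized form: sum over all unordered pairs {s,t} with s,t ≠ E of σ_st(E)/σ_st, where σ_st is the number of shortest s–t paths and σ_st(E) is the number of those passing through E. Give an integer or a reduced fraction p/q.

Pairs whose geodesics pass through E — C–D: 1; C–A: 1/2; B–F: 1/2; B–D: 1; F–D: 1; F–A: 1; D–A: 1.
All other pairs contribute 0.
Summing the contributions gives betweenness(E) = 6.

6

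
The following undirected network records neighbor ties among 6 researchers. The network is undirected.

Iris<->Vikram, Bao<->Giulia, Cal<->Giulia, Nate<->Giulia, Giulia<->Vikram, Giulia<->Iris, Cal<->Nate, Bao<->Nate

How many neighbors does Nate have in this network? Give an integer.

3

Nate is directly tied to Bao, Cal, and Giulia. That is 3 neighbors, so the degree of Nate is 3.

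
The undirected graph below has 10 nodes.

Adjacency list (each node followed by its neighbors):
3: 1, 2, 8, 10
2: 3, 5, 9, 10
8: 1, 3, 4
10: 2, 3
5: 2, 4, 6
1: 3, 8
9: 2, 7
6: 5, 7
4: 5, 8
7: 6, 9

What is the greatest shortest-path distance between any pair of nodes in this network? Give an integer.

4

Eccentricity of each node (its greatest distance to any other): 1:4, 2:2, 3:3, 4:3, 5:3, 6:4, 7:4, 8:4, 9:3, 10:3.
The maximum eccentricity is 4, realized for instance by the pair 8–7 via 8 – 4 – 5 – 6 – 7. So the diameter is 4.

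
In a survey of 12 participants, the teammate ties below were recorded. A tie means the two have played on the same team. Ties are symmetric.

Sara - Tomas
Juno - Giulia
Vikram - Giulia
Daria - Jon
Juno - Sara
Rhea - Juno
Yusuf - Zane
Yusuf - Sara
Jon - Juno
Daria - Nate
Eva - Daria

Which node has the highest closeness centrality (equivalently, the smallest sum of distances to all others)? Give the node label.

Juno

Farness (sum of distances to all others) for each node — Daria:31, Eva:41, Giulia:29, Jon:25, Juno:21, Nate:41, Rhea:31, Sara:25, Tomas:35, Vikram:39, Yusuf:33, Zane:43.
The smallest farness is 21, for Juno, so Juno has the highest closeness.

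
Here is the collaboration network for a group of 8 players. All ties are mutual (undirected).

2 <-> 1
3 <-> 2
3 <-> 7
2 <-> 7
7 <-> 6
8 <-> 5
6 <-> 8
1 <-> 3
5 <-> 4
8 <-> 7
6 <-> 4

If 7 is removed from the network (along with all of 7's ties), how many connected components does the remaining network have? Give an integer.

Without 7, the remaining ties split the others into: {4, 5, 6, 8}; {1, 2, 3}.
That's 2 separate components.

2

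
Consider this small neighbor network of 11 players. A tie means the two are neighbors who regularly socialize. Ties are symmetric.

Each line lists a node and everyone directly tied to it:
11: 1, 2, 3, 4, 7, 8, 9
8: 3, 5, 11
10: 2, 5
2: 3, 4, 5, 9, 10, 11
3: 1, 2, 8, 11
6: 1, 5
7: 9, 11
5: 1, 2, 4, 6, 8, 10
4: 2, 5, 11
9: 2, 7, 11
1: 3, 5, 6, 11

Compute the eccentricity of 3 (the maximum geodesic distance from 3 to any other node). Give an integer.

2

Distances from 3: 1:1, 2:1, 4:2, 5:2, 6:2, 7:2, 8:1, 9:2, 10:2, 11:1.
The largest is 2 (to 4, 5, 9, 10, 7, and 6), so the eccentricity of 3 is 2.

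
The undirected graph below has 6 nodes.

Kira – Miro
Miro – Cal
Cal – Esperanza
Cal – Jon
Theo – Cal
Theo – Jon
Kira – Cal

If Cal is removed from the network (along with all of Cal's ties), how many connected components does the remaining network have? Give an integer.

Without Cal, the remaining ties split the others into: {Jon, Theo}; {Esperanza}; {Kira, Miro}.
That's 3 separate components.

3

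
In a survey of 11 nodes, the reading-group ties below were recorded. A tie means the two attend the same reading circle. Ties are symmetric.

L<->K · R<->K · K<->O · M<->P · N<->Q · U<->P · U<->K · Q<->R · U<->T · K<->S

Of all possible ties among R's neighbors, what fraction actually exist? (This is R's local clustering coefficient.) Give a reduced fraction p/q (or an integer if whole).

R's neighbors: K and Q (k = 2).
Possible neighbor pairs: C(2,2) = 1. Edges among them: none → e = 0.
Clustering(R) = 0/1.

0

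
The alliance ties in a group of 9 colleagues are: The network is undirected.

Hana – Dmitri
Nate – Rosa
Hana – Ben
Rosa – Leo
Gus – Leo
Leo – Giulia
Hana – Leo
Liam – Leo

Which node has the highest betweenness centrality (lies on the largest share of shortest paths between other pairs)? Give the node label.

Leo

Unnormalized betweenness of each node: Ben:0, Dmitri:0, Giulia:0, Gus:0, Hana:13, Leo:24, Liam:0, Nate:0, Rosa:7.
Leo has the largest value, 24, making it the main broker — the node through which the most shortest paths run.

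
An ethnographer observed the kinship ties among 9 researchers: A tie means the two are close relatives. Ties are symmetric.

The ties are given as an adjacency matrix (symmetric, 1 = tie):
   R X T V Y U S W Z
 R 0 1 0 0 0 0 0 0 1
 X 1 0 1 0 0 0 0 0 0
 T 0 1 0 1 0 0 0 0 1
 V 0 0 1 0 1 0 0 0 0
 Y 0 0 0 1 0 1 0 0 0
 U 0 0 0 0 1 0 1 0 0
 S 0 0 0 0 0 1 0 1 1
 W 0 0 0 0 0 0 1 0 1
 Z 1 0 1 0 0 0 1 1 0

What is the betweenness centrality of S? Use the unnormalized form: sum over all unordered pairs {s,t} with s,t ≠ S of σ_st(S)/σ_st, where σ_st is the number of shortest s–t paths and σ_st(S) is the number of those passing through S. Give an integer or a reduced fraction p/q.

Pairs whose geodesics pass through S — R–Y: 1/3; R–U: 1; X–U: 2/3; T–U: 1/2; Y–W: 1; Y–Z: 1/2; U–W: 1; U–Z: 1.
All other pairs contribute 0.
Summing the contributions gives betweenness(S) = 6.

6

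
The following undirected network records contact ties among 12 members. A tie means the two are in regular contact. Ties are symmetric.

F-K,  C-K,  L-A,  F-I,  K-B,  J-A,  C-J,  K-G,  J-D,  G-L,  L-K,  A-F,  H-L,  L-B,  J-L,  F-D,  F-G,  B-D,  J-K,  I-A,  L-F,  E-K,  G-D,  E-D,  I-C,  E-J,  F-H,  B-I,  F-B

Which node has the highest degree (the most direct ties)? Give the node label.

Degrees — A:4, B:5, C:3, D:5, E:3, F:8, G:4, H:2, I:4, J:6, K:7, L:7.
The maximum is 8, attained only by F.

F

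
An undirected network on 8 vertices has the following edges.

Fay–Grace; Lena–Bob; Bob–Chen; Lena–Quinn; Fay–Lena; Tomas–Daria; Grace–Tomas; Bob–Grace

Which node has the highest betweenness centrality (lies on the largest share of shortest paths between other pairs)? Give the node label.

Unnormalized betweenness of each node: Bob:9, Chen:0, Daria:0, Fay:3, Grace:11, Lena:7, Quinn:0, Tomas:6.
Grace has the largest value, 11, making it the main broker — the node through which the most shortest paths run.

Grace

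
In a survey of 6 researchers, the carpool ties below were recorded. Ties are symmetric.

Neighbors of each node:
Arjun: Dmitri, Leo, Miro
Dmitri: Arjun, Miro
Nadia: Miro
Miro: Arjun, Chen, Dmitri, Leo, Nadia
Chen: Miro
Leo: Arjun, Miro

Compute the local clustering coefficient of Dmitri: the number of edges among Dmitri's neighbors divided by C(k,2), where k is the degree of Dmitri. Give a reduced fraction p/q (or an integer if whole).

1

Dmitri's neighbors: Arjun and Miro (k = 2).
Possible neighbor pairs: C(2,2) = 1. Edges among them: Arjun–Miro → e = 1.
Clustering(Dmitri) = 1/1.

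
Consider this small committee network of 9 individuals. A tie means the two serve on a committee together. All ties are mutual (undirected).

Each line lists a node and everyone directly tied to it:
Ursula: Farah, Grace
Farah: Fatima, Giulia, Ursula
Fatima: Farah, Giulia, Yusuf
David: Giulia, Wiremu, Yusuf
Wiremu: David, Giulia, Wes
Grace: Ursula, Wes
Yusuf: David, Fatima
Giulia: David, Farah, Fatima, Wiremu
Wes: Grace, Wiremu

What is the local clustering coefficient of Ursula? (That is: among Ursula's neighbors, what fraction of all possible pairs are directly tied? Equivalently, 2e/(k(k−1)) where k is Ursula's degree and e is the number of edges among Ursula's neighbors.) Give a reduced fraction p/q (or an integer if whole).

0

Ursula's neighbors: Farah and Grace (k = 2).
Possible neighbor pairs: C(2,2) = 1. Edges among them: none → e = 0.
Clustering(Ursula) = 0/1.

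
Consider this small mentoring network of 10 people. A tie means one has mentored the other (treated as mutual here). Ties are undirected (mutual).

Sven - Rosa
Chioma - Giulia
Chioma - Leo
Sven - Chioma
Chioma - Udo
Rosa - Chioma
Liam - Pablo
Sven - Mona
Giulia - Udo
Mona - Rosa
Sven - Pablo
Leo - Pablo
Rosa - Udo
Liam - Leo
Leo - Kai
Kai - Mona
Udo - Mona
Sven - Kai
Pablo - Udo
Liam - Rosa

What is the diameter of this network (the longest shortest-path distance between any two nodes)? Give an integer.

3

Eccentricity of each node (its greatest distance to any other): Chioma:2, Giulia:3, Kai:3, Leo:2, Liam:3, Mona:2, Pablo:2, Rosa:2, Sven:2, Udo:2.
The maximum eccentricity is 3, realized for instance by the pair Liam–Giulia via Liam – Rosa – Udo – Giulia. So the diameter is 3.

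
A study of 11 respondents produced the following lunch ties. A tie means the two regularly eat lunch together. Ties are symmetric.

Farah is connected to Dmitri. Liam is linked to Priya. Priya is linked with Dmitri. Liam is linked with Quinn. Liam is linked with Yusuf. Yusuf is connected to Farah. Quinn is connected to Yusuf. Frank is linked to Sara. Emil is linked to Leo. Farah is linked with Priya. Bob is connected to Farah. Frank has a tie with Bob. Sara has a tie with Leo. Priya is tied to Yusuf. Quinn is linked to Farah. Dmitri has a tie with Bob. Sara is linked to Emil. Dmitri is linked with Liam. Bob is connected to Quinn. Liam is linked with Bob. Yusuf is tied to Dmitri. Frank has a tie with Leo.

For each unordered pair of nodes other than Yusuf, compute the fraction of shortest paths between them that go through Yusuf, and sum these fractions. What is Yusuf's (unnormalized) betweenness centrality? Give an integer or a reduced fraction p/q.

Pairs whose geodesics pass through Yusuf — Quinn–Priya: 1/3; Quinn–Dmitri: 1/4; Liam–Farah: 1/5.
All other pairs contribute 0.
Summing the contributions gives betweenness(Yusuf) = 47/60.

47/60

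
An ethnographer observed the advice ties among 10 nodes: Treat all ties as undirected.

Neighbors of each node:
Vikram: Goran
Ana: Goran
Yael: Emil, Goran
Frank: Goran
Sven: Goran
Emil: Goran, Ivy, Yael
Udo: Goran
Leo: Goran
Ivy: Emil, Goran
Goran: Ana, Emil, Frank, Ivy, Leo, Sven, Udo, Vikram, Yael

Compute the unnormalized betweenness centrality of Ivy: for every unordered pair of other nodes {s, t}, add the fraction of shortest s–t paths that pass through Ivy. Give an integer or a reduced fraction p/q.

0

No shortest path between any pair of other nodes passes through Ivy.
Summing the contributions gives betweenness(Ivy) = 0.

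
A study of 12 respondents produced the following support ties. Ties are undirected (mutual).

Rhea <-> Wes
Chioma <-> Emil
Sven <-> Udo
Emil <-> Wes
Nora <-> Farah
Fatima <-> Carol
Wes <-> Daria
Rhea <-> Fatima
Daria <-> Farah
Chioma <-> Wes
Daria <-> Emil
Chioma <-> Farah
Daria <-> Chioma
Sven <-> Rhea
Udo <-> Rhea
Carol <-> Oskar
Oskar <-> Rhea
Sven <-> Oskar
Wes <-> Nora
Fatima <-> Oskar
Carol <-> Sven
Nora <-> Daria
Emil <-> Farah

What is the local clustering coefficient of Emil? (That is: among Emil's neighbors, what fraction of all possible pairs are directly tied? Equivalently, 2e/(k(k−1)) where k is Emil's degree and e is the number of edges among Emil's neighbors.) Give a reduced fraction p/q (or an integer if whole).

Emil's neighbors: Chioma, Daria, Farah, and Wes (k = 4).
Possible neighbor pairs: C(4,2) = 6. Edges among them: Chioma–Daria, Chioma–Farah, Chioma–Wes, Daria–Farah, Daria–Wes → e = 5.
Clustering(Emil) = 5/6.

5/6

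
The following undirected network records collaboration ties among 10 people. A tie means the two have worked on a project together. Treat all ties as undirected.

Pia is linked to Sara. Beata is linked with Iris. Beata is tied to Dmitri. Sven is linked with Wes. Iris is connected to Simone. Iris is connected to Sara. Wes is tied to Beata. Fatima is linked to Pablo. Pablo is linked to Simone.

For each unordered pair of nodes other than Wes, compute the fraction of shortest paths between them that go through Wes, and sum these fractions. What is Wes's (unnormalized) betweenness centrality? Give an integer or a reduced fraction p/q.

8

Pairs whose geodesics pass through Wes — Pablo–Sven: 1; Iris–Sven: 1; Fatima–Sven: 1; Sara–Sven: 1; Sven–Simone: 1; Sven–Dmitri: 1; Sven–Pia: 1; Sven–Beata: 1.
All other pairs contribute 0.
Summing the contributions gives betweenness(Wes) = 8.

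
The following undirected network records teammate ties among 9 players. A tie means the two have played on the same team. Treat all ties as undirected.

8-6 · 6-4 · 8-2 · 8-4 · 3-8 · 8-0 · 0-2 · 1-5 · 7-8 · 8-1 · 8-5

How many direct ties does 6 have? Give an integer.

6 is directly tied to 4 and 8. That is 2 neighbors, so the degree of 6 is 2.

2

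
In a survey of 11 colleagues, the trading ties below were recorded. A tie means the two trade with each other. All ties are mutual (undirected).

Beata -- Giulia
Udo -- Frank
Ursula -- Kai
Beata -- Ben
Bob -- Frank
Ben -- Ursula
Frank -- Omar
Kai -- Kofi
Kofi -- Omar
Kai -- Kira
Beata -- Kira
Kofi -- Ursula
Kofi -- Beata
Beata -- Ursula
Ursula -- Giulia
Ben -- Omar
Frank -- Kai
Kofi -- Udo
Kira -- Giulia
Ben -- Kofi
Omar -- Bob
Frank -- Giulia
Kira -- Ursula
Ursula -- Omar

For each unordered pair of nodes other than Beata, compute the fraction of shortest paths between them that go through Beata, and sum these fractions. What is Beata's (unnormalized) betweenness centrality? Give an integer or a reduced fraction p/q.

Pairs whose geodesics pass through Beata — Giulia–Kofi: 1/2; Giulia–Ben: 1/2; Udo–Kira: 1/5; Kofi–Kira: 1/3; Kira–Ben: 1/2.
All other pairs contribute 0.
Summing the contributions gives betweenness(Beata) = 61/30.

61/30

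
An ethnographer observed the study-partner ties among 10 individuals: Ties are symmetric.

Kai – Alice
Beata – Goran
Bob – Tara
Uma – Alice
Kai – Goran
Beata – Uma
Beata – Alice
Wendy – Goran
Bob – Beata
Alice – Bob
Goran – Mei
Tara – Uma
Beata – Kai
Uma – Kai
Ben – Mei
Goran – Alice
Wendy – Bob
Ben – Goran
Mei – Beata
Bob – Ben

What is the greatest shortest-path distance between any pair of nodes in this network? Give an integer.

Eccentricity of each node (its greatest distance to any other): Alice:2, Beata:2, Ben:3, Bob:2, Goran:3, Kai:2, Mei:3, Tara:3, Uma:3, Wendy:3.
The maximum eccentricity is 3, realized for instance by the pair Mei–Tara via Mei – Beata – Uma – Tara. So the diameter is 3.

3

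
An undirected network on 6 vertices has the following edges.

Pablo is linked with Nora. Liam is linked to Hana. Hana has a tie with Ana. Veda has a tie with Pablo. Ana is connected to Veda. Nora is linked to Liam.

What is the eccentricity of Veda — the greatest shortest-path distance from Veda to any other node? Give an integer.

Distances from Veda: Ana:1, Hana:2, Liam:3, Nora:2, Pablo:1.
The largest is 3 (to Liam), so the eccentricity of Veda is 3.

3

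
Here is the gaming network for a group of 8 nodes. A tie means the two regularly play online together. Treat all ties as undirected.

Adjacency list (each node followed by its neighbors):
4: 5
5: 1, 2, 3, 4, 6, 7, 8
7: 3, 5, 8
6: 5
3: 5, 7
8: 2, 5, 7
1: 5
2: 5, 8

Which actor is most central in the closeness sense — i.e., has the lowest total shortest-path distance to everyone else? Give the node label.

Farness (sum of distances to all others) for each node — 1:13, 2:12, 3:12, 4:13, 5:7, 6:13, 7:11, 8:11.
The smallest farness is 7, for 5, so 5 has the highest closeness.

5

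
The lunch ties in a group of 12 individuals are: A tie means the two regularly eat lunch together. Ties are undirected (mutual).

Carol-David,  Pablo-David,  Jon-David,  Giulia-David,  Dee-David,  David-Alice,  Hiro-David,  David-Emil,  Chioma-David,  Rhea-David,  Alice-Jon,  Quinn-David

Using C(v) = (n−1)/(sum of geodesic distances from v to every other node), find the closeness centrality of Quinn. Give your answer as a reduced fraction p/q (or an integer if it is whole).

11/21

Distances from Quinn: Alice:2, Carol:2, Chioma:2, David:1, Dee:2, Emil:2, Giulia:2, Hiro:2, Jon:2, Pablo:2, Rhea:2. Sum = 21.
n = 12, so closeness = 11/21.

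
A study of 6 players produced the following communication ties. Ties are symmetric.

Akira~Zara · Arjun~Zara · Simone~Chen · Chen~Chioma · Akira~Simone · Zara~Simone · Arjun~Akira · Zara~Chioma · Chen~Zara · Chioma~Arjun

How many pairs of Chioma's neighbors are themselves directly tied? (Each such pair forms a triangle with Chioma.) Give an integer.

Chioma's neighbors: Arjun, Chen, and Zara.
Neighbor pairs that are themselves tied: Chioma–Arjun–Zara; Chioma–Chen–Zara. Each forms one triangle with Chioma, for 2 in total.

2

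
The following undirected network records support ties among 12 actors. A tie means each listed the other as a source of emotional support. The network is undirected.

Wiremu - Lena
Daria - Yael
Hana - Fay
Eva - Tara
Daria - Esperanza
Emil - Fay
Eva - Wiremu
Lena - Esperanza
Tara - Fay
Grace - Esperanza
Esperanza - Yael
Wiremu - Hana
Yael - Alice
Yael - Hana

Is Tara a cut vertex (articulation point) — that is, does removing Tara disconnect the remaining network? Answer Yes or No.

No

Even without Tara, every remaining node can still reach every other (the residual graph is connected), so Tara is not a cut vertex.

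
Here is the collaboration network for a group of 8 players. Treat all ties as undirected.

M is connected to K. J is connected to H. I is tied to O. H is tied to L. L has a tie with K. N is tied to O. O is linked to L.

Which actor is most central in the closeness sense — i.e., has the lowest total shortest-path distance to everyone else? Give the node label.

Farness (sum of distances to all others) for each node — H:15, I:19, J:21, K:15, L:11, M:21, N:19, O:13.
The smallest farness is 11, for L, so L has the highest closeness.

L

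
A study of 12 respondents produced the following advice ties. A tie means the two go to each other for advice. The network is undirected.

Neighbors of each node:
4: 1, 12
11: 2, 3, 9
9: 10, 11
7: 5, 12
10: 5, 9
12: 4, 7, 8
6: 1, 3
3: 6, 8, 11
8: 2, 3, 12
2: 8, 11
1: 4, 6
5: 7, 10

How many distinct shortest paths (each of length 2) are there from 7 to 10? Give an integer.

1

The shortest distance is 2, and the only length-2 path is 7–5–10. So there is exactly 1 shortest path.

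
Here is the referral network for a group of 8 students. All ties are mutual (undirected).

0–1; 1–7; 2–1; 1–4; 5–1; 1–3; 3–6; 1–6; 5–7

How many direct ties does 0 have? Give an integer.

1

0 is directly tied to 1. That is 1 neighbor, so the degree of 0 is 1.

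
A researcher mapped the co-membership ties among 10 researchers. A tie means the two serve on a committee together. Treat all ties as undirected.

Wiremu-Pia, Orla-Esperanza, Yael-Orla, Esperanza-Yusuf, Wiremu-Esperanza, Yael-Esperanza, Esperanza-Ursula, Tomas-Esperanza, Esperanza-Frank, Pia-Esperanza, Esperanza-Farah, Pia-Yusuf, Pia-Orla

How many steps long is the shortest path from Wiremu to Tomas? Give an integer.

2

One shortest route is Wiremu – Esperanza – Tomas, which uses 2 edges, and Wiremu and Tomas are not directly tied, so nothing shorter exists. So d(Wiremu,Tomas) = 2.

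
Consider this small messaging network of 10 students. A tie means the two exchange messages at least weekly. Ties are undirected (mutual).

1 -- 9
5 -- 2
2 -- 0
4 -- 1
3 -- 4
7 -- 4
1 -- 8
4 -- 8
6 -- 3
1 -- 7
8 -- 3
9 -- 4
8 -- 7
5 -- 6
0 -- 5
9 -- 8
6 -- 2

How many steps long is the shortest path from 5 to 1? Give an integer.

One shortest route is 5 – 6 – 3 – 8 – 1, which uses 4 edges, and at distance 3 from 5 we only reach {4, 8}, which does not include 1. So d(5,1) = 4.

4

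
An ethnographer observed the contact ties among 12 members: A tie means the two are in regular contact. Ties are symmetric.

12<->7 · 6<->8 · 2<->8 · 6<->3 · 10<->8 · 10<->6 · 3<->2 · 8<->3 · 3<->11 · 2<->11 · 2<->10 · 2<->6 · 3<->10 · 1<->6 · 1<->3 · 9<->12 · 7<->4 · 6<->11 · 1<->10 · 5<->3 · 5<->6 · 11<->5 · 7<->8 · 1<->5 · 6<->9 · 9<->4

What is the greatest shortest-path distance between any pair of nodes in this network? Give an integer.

Eccentricity of each node (its greatest distance to any other): 1:3, 2:3, 3:3, 4:3, 5:3, 6:2, 7:3, 8:2, 9:2, 10:3, 11:3, 12:3.
The maximum eccentricity is 3, realized for instance by the pair 1–4 via 1 – 6 – 9 – 4. So the diameter is 3.

3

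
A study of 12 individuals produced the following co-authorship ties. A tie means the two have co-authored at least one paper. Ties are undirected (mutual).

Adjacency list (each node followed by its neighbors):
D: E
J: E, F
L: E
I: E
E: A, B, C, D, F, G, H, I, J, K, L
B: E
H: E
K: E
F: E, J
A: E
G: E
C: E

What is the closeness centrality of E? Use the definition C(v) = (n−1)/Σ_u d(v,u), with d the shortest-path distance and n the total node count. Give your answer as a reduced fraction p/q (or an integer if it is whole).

1

Distances from E: A:1, B:1, C:1, D:1, F:1, G:1, H:1, I:1, J:1, K:1, L:1. Sum = 11.
n = 12, so closeness = 11/11 = 1.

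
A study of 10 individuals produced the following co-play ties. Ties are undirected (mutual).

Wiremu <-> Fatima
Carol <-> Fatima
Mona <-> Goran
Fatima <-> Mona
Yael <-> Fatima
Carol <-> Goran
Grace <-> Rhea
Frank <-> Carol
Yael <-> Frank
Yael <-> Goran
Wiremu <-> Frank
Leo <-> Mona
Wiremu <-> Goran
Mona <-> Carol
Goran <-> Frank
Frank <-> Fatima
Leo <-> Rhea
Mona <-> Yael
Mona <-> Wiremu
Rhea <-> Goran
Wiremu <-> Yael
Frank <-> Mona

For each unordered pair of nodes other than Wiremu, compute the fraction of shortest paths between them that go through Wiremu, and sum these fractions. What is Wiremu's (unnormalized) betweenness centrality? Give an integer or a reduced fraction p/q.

8/15

Pairs whose geodesics pass through Wiremu — Rhea–Fatima: 1/6; Grace–Fatima: 1/6; Fatima–Goran: 1/5.
All other pairs contribute 0.
Summing the contributions gives betweenness(Wiremu) = 8/15.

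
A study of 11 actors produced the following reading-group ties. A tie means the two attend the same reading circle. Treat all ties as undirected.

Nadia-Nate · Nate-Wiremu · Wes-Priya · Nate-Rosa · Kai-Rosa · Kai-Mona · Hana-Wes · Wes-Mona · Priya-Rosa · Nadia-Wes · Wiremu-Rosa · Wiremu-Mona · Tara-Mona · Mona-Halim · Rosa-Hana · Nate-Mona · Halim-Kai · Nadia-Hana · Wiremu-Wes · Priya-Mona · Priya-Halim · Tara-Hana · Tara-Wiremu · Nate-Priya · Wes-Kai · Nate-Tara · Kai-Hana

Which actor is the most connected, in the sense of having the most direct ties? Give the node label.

Mona

Degrees — Halim:3, Hana:5, Kai:5, Mona:7, Nadia:3, Nate:6, Priya:5, Rosa:5, Tara:4, Wes:6, Wiremu:5.
The maximum is 7, attained only by Mona.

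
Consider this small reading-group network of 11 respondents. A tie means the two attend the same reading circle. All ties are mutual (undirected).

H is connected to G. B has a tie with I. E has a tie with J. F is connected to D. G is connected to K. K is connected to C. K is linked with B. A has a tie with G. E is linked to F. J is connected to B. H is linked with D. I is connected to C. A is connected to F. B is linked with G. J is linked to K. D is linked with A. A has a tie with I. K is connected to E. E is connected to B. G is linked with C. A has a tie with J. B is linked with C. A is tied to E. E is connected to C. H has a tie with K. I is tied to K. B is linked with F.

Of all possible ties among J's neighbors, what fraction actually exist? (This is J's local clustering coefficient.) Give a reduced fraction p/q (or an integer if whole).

J's neighbors: A, B, E, and K (k = 4).
Possible neighbor pairs: C(4,2) = 6. Edges among them: A–E, B–E, B–K, E–K → e = 4.
Clustering(J) = 4/6 = 2/3.

2/3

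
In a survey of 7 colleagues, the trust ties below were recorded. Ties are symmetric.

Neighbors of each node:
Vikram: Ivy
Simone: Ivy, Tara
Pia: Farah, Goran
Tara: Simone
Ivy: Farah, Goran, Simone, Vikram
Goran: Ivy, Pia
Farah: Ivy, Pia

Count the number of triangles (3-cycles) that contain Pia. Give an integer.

0

Pia's neighbors are Farah and Goran, but none of them are tied to each other, so no triangle contains Pia.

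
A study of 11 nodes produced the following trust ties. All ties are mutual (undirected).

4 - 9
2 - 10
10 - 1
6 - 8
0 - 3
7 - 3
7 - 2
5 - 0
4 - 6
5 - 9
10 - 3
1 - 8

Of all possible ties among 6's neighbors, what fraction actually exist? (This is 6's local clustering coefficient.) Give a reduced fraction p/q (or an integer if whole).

6's neighbors: 4 and 8 (k = 2).
Possible neighbor pairs: C(2,2) = 1. Edges among them: none → e = 0.
Clustering(6) = 0/1.

0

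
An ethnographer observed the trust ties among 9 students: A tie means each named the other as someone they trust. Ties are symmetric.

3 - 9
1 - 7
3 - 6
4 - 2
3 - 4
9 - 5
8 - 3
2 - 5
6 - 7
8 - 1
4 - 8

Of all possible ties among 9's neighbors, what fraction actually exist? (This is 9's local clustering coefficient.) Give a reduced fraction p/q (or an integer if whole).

0

9's neighbors: 3 and 5 (k = 2).
Possible neighbor pairs: C(2,2) = 1. Edges among them: none → e = 0.
Clustering(9) = 0/1.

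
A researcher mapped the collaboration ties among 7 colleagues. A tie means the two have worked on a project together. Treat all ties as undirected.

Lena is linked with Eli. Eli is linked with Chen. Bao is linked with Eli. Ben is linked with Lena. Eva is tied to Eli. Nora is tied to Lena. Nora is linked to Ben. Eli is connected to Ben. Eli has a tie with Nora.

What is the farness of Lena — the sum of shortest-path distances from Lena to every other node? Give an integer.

Distances from Lena: Bao:2, Ben:1, Chen:2, Eli:1, Eva:2, Nora:1.
Sum = 2 + 1 + 2 + 1 + 2 + 1 = 9.

9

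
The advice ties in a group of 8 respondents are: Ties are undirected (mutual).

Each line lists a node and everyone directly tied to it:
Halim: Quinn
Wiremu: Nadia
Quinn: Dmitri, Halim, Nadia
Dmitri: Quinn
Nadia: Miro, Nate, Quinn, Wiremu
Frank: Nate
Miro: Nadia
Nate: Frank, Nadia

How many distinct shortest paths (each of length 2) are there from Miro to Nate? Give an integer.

The shortest distance is 2, and the only length-2 path is Miro–Nadia–Nate. So there is exactly 1 shortest path.

1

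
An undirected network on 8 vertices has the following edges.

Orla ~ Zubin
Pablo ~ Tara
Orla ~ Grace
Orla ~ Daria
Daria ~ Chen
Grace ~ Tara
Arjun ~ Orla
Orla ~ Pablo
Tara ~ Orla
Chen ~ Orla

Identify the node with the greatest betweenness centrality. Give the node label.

Orla

Unnormalized betweenness of each node: Arjun:0, Chen:0, Daria:0, Grace:0, Orla:35/2, Pablo:0, Tara:1/2, Zubin:0.
Orla has the largest value, 35/2, making it the main broker — the node through which the most shortest paths run.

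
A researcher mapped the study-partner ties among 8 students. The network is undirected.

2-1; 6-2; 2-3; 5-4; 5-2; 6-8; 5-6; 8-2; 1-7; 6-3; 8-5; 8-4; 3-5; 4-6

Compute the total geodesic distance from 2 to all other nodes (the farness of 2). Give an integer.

9

Distances from 2: 1:1, 3:1, 4:2, 5:1, 6:1, 7:2, 8:1.
Sum = 1 + 1 + 2 + 1 + 1 + 2 + 1 = 9.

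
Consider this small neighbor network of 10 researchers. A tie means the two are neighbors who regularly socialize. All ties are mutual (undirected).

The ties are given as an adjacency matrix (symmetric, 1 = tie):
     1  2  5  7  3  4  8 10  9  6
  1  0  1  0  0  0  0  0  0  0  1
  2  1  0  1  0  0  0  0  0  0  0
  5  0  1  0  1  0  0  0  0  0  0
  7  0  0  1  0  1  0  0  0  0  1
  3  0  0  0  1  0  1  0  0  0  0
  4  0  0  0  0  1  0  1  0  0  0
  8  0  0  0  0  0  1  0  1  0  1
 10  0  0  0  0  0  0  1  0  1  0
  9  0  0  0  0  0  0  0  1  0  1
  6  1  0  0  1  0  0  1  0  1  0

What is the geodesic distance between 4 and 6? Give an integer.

One shortest route is 4 – 8 – 6, which uses 2 edges, and 4 and 6 are not directly tied, so nothing shorter exists. So d(4,6) = 2.

2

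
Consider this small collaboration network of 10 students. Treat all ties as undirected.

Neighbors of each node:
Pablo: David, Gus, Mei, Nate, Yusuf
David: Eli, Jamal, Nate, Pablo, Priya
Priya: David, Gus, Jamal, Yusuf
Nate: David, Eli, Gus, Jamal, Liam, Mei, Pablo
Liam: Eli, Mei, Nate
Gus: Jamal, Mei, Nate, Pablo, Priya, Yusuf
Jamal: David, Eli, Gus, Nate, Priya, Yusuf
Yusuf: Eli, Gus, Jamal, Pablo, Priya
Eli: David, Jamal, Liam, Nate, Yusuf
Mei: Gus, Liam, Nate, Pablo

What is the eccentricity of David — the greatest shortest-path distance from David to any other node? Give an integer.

2

Distances from David: Eli:1, Gus:2, Jamal:1, Liam:2, Mei:2, Nate:1, Pablo:1, Priya:1, Yusuf:2.
The largest is 2 (to Yusuf, Gus, Liam, and Mei), so the eccentricity of David is 2.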